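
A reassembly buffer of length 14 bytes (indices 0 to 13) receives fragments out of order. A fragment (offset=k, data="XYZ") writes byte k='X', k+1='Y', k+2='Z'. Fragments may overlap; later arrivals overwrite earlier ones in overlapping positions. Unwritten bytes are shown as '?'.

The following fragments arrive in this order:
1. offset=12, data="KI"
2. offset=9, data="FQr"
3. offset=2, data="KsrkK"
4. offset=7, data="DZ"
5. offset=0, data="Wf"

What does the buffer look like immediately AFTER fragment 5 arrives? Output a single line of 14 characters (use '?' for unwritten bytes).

Answer: WfKsrkKDZFQrKI

Derivation:
Fragment 1: offset=12 data="KI" -> buffer=????????????KI
Fragment 2: offset=9 data="FQr" -> buffer=?????????FQrKI
Fragment 3: offset=2 data="KsrkK" -> buffer=??KsrkK??FQrKI
Fragment 4: offset=7 data="DZ" -> buffer=??KsrkKDZFQrKI
Fragment 5: offset=0 data="Wf" -> buffer=WfKsrkKDZFQrKI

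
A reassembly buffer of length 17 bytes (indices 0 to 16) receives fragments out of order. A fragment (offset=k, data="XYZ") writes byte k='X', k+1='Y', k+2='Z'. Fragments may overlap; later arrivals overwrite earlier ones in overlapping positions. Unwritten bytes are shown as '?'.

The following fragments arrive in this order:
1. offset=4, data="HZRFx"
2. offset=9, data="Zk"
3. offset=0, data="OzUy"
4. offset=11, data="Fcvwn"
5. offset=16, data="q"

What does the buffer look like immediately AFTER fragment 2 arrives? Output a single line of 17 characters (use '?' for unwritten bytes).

Fragment 1: offset=4 data="HZRFx" -> buffer=????HZRFx????????
Fragment 2: offset=9 data="Zk" -> buffer=????HZRFxZk??????

Answer: ????HZRFxZk??????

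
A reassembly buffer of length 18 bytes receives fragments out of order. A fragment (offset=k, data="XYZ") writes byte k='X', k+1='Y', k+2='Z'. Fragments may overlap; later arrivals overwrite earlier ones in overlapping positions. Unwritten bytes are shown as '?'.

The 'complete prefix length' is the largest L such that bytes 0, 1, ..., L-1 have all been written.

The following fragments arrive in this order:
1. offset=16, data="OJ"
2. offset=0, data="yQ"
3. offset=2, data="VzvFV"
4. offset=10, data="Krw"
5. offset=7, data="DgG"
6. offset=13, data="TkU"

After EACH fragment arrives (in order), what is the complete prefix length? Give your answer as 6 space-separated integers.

Answer: 0 2 7 7 13 18

Derivation:
Fragment 1: offset=16 data="OJ" -> buffer=????????????????OJ -> prefix_len=0
Fragment 2: offset=0 data="yQ" -> buffer=yQ??????????????OJ -> prefix_len=2
Fragment 3: offset=2 data="VzvFV" -> buffer=yQVzvFV?????????OJ -> prefix_len=7
Fragment 4: offset=10 data="Krw" -> buffer=yQVzvFV???Krw???OJ -> prefix_len=7
Fragment 5: offset=7 data="DgG" -> buffer=yQVzvFVDgGKrw???OJ -> prefix_len=13
Fragment 6: offset=13 data="TkU" -> buffer=yQVzvFVDgGKrwTkUOJ -> prefix_len=18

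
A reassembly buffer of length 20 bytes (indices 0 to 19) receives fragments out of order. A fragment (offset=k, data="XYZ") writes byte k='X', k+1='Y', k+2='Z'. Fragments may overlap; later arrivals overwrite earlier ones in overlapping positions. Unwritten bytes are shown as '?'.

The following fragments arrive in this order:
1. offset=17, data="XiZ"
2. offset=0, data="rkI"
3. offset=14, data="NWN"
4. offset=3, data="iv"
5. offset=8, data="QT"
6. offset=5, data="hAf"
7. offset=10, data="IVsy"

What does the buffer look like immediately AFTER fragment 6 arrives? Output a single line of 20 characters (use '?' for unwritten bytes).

Answer: rkIivhAfQT????NWNXiZ

Derivation:
Fragment 1: offset=17 data="XiZ" -> buffer=?????????????????XiZ
Fragment 2: offset=0 data="rkI" -> buffer=rkI??????????????XiZ
Fragment 3: offset=14 data="NWN" -> buffer=rkI???????????NWNXiZ
Fragment 4: offset=3 data="iv" -> buffer=rkIiv?????????NWNXiZ
Fragment 5: offset=8 data="QT" -> buffer=rkIiv???QT????NWNXiZ
Fragment 6: offset=5 data="hAf" -> buffer=rkIivhAfQT????NWNXiZ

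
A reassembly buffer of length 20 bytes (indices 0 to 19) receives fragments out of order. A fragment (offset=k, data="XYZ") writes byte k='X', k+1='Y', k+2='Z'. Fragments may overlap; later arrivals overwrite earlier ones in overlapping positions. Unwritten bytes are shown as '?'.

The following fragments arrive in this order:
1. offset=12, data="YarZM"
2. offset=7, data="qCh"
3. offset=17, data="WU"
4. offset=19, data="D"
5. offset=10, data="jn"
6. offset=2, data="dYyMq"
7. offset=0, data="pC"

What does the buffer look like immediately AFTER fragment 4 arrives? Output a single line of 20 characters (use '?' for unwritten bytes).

Fragment 1: offset=12 data="YarZM" -> buffer=????????????YarZM???
Fragment 2: offset=7 data="qCh" -> buffer=???????qCh??YarZM???
Fragment 3: offset=17 data="WU" -> buffer=???????qCh??YarZMWU?
Fragment 4: offset=19 data="D" -> buffer=???????qCh??YarZMWUD

Answer: ???????qCh??YarZMWUD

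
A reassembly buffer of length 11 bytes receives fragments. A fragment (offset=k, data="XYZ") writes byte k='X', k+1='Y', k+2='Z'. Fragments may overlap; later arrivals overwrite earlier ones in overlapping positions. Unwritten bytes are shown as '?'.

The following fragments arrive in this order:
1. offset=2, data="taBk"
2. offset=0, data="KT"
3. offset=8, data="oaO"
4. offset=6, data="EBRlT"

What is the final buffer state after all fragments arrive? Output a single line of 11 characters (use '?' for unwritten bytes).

Fragment 1: offset=2 data="taBk" -> buffer=??taBk?????
Fragment 2: offset=0 data="KT" -> buffer=KTtaBk?????
Fragment 3: offset=8 data="oaO" -> buffer=KTtaBk??oaO
Fragment 4: offset=6 data="EBRlT" -> buffer=KTtaBkEBRlT

Answer: KTtaBkEBRlT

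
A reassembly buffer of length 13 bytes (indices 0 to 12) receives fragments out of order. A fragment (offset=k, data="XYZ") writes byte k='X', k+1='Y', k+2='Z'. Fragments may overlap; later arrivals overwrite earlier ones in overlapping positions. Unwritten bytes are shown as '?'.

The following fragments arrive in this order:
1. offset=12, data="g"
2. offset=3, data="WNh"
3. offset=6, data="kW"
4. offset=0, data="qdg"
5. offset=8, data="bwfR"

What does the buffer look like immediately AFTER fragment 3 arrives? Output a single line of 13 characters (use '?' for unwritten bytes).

Answer: ???WNhkW????g

Derivation:
Fragment 1: offset=12 data="g" -> buffer=????????????g
Fragment 2: offset=3 data="WNh" -> buffer=???WNh??????g
Fragment 3: offset=6 data="kW" -> buffer=???WNhkW????g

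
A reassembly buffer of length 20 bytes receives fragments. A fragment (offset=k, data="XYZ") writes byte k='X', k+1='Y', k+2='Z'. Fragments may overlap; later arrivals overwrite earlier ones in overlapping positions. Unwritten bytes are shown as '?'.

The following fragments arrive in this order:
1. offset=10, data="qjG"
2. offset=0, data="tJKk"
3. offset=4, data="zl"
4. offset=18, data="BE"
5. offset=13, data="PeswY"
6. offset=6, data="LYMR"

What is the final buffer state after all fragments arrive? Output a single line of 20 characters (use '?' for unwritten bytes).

Answer: tJKkzlLYMRqjGPeswYBE

Derivation:
Fragment 1: offset=10 data="qjG" -> buffer=??????????qjG???????
Fragment 2: offset=0 data="tJKk" -> buffer=tJKk??????qjG???????
Fragment 3: offset=4 data="zl" -> buffer=tJKkzl????qjG???????
Fragment 4: offset=18 data="BE" -> buffer=tJKkzl????qjG?????BE
Fragment 5: offset=13 data="PeswY" -> buffer=tJKkzl????qjGPeswYBE
Fragment 6: offset=6 data="LYMR" -> buffer=tJKkzlLYMRqjGPeswYBE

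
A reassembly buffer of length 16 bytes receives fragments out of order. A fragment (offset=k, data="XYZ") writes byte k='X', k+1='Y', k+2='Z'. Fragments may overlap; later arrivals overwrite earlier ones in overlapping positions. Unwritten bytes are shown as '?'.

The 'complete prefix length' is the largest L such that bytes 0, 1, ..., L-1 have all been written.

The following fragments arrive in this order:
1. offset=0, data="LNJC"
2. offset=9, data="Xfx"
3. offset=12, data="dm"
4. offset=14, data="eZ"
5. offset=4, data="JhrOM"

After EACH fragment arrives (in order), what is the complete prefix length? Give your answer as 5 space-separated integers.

Fragment 1: offset=0 data="LNJC" -> buffer=LNJC???????????? -> prefix_len=4
Fragment 2: offset=9 data="Xfx" -> buffer=LNJC?????Xfx???? -> prefix_len=4
Fragment 3: offset=12 data="dm" -> buffer=LNJC?????Xfxdm?? -> prefix_len=4
Fragment 4: offset=14 data="eZ" -> buffer=LNJC?????XfxdmeZ -> prefix_len=4
Fragment 5: offset=4 data="JhrOM" -> buffer=LNJCJhrOMXfxdmeZ -> prefix_len=16

Answer: 4 4 4 4 16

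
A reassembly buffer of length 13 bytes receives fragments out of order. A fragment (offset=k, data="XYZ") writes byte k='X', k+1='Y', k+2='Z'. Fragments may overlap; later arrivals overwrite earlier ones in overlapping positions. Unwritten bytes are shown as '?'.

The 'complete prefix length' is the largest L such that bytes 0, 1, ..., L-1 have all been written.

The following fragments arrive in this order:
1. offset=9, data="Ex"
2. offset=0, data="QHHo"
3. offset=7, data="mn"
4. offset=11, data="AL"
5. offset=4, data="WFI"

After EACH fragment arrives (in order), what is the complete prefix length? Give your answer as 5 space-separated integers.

Answer: 0 4 4 4 13

Derivation:
Fragment 1: offset=9 data="Ex" -> buffer=?????????Ex?? -> prefix_len=0
Fragment 2: offset=0 data="QHHo" -> buffer=QHHo?????Ex?? -> prefix_len=4
Fragment 3: offset=7 data="mn" -> buffer=QHHo???mnEx?? -> prefix_len=4
Fragment 4: offset=11 data="AL" -> buffer=QHHo???mnExAL -> prefix_len=4
Fragment 5: offset=4 data="WFI" -> buffer=QHHoWFImnExAL -> prefix_len=13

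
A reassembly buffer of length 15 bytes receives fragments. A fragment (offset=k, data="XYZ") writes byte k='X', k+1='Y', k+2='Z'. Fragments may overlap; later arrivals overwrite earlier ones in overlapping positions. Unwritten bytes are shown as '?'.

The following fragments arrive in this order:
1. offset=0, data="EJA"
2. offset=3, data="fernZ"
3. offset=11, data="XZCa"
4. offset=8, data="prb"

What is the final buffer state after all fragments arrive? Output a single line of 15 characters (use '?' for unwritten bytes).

Fragment 1: offset=0 data="EJA" -> buffer=EJA????????????
Fragment 2: offset=3 data="fernZ" -> buffer=EJAfernZ???????
Fragment 3: offset=11 data="XZCa" -> buffer=EJAfernZ???XZCa
Fragment 4: offset=8 data="prb" -> buffer=EJAfernZprbXZCa

Answer: EJAfernZprbXZCa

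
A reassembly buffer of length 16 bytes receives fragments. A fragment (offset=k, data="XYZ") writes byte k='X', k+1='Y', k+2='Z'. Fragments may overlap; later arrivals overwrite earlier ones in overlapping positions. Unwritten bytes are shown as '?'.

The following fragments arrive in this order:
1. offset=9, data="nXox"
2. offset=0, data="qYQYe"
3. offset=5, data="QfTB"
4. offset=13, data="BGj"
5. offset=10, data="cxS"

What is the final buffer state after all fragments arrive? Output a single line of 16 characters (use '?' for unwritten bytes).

Fragment 1: offset=9 data="nXox" -> buffer=?????????nXox???
Fragment 2: offset=0 data="qYQYe" -> buffer=qYQYe????nXox???
Fragment 3: offset=5 data="QfTB" -> buffer=qYQYeQfTBnXox???
Fragment 4: offset=13 data="BGj" -> buffer=qYQYeQfTBnXoxBGj
Fragment 5: offset=10 data="cxS" -> buffer=qYQYeQfTBncxSBGj

Answer: qYQYeQfTBncxSBGj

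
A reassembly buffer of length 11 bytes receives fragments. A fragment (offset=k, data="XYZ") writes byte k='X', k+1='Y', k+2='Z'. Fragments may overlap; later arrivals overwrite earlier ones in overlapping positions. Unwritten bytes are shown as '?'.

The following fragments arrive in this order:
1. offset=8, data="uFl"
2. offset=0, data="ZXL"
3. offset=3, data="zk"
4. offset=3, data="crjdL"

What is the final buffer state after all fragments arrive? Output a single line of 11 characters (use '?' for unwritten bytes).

Fragment 1: offset=8 data="uFl" -> buffer=????????uFl
Fragment 2: offset=0 data="ZXL" -> buffer=ZXL?????uFl
Fragment 3: offset=3 data="zk" -> buffer=ZXLzk???uFl
Fragment 4: offset=3 data="crjdL" -> buffer=ZXLcrjdLuFl

Answer: ZXLcrjdLuFl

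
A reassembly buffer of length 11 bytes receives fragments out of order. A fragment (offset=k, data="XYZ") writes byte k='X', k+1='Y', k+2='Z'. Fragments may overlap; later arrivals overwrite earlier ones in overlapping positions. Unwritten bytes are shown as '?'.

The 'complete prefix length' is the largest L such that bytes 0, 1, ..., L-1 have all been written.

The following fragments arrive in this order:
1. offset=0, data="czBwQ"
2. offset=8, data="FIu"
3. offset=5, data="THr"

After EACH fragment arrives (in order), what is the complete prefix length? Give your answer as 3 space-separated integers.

Fragment 1: offset=0 data="czBwQ" -> buffer=czBwQ?????? -> prefix_len=5
Fragment 2: offset=8 data="FIu" -> buffer=czBwQ???FIu -> prefix_len=5
Fragment 3: offset=5 data="THr" -> buffer=czBwQTHrFIu -> prefix_len=11

Answer: 5 5 11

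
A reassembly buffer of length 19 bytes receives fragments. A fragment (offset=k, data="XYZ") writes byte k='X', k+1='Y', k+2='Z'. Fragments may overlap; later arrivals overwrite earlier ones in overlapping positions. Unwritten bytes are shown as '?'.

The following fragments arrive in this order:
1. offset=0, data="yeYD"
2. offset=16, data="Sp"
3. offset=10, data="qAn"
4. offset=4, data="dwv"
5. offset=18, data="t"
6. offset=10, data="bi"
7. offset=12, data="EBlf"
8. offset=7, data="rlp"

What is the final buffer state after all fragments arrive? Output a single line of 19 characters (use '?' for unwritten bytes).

Answer: yeYDdwvrlpbiEBlfSpt

Derivation:
Fragment 1: offset=0 data="yeYD" -> buffer=yeYD???????????????
Fragment 2: offset=16 data="Sp" -> buffer=yeYD????????????Sp?
Fragment 3: offset=10 data="qAn" -> buffer=yeYD??????qAn???Sp?
Fragment 4: offset=4 data="dwv" -> buffer=yeYDdwv???qAn???Sp?
Fragment 5: offset=18 data="t" -> buffer=yeYDdwv???qAn???Spt
Fragment 6: offset=10 data="bi" -> buffer=yeYDdwv???bin???Spt
Fragment 7: offset=12 data="EBlf" -> buffer=yeYDdwv???biEBlfSpt
Fragment 8: offset=7 data="rlp" -> buffer=yeYDdwvrlpbiEBlfSpt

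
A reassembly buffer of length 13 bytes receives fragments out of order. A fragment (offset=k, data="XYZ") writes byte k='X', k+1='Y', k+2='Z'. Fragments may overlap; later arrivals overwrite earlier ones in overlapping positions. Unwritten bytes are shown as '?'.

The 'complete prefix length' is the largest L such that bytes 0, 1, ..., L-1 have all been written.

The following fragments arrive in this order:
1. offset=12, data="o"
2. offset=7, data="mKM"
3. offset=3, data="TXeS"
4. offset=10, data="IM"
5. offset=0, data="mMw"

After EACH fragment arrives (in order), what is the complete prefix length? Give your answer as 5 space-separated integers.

Fragment 1: offset=12 data="o" -> buffer=????????????o -> prefix_len=0
Fragment 2: offset=7 data="mKM" -> buffer=???????mKM??o -> prefix_len=0
Fragment 3: offset=3 data="TXeS" -> buffer=???TXeSmKM??o -> prefix_len=0
Fragment 4: offset=10 data="IM" -> buffer=???TXeSmKMIMo -> prefix_len=0
Fragment 5: offset=0 data="mMw" -> buffer=mMwTXeSmKMIMo -> prefix_len=13

Answer: 0 0 0 0 13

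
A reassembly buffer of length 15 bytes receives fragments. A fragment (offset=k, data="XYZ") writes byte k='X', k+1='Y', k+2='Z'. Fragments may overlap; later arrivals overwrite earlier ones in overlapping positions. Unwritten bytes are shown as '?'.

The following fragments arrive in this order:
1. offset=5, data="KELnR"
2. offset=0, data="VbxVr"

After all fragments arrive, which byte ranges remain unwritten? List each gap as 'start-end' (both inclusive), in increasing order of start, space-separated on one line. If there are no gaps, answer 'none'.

Fragment 1: offset=5 len=5
Fragment 2: offset=0 len=5
Gaps: 10-14

Answer: 10-14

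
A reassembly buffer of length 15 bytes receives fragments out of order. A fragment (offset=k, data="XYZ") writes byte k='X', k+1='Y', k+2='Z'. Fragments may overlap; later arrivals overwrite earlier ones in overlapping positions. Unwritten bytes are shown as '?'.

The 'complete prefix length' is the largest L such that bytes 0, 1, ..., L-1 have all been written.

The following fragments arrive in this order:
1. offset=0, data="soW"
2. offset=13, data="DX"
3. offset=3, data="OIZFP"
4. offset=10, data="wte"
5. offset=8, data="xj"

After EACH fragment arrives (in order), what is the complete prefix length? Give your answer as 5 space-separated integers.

Fragment 1: offset=0 data="soW" -> buffer=soW???????????? -> prefix_len=3
Fragment 2: offset=13 data="DX" -> buffer=soW??????????DX -> prefix_len=3
Fragment 3: offset=3 data="OIZFP" -> buffer=soWOIZFP?????DX -> prefix_len=8
Fragment 4: offset=10 data="wte" -> buffer=soWOIZFP??wteDX -> prefix_len=8
Fragment 5: offset=8 data="xj" -> buffer=soWOIZFPxjwteDX -> prefix_len=15

Answer: 3 3 8 8 15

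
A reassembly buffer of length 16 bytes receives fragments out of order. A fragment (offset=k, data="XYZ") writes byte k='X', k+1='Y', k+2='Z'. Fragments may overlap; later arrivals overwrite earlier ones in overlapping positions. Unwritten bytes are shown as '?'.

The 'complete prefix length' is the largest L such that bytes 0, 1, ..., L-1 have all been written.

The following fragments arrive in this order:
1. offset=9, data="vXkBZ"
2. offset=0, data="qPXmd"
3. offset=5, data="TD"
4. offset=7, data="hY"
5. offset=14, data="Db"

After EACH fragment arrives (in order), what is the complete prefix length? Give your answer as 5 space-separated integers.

Fragment 1: offset=9 data="vXkBZ" -> buffer=?????????vXkBZ?? -> prefix_len=0
Fragment 2: offset=0 data="qPXmd" -> buffer=qPXmd????vXkBZ?? -> prefix_len=5
Fragment 3: offset=5 data="TD" -> buffer=qPXmdTD??vXkBZ?? -> prefix_len=7
Fragment 4: offset=7 data="hY" -> buffer=qPXmdTDhYvXkBZ?? -> prefix_len=14
Fragment 5: offset=14 data="Db" -> buffer=qPXmdTDhYvXkBZDb -> prefix_len=16

Answer: 0 5 7 14 16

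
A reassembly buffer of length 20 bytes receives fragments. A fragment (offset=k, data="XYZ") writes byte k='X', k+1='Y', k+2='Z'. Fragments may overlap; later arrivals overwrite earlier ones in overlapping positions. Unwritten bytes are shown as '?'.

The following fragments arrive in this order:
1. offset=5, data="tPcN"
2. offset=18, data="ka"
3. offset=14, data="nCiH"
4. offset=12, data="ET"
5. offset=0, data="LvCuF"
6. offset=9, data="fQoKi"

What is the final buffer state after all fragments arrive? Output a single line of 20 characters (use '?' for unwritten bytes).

Answer: LvCuFtPcNfQoKinCiHka

Derivation:
Fragment 1: offset=5 data="tPcN" -> buffer=?????tPcN???????????
Fragment 2: offset=18 data="ka" -> buffer=?????tPcN?????????ka
Fragment 3: offset=14 data="nCiH" -> buffer=?????tPcN?????nCiHka
Fragment 4: offset=12 data="ET" -> buffer=?????tPcN???ETnCiHka
Fragment 5: offset=0 data="LvCuF" -> buffer=LvCuFtPcN???ETnCiHka
Fragment 6: offset=9 data="fQoKi" -> buffer=LvCuFtPcNfQoKinCiHka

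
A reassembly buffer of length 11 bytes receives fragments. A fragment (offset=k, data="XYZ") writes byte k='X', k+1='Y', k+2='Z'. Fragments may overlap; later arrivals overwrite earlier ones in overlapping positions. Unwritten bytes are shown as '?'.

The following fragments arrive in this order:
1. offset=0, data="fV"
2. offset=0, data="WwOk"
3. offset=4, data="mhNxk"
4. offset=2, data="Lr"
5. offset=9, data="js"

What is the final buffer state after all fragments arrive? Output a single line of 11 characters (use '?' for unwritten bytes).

Answer: WwLrmhNxkjs

Derivation:
Fragment 1: offset=0 data="fV" -> buffer=fV?????????
Fragment 2: offset=0 data="WwOk" -> buffer=WwOk???????
Fragment 3: offset=4 data="mhNxk" -> buffer=WwOkmhNxk??
Fragment 4: offset=2 data="Lr" -> buffer=WwLrmhNxk??
Fragment 5: offset=9 data="js" -> buffer=WwLrmhNxkjs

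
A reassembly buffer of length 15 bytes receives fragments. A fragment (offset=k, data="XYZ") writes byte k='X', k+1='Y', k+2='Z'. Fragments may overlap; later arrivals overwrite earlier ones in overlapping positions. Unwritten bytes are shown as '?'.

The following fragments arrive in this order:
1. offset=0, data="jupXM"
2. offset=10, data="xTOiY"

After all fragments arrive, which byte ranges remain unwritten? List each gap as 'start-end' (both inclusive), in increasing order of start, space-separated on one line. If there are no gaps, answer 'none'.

Fragment 1: offset=0 len=5
Fragment 2: offset=10 len=5
Gaps: 5-9

Answer: 5-9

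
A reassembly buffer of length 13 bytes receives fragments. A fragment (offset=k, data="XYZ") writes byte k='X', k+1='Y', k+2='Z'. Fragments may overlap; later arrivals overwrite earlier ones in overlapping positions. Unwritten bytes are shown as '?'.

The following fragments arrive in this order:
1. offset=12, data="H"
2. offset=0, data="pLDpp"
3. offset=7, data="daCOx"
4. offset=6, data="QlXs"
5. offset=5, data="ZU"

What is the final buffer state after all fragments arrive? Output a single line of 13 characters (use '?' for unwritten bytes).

Fragment 1: offset=12 data="H" -> buffer=????????????H
Fragment 2: offset=0 data="pLDpp" -> buffer=pLDpp???????H
Fragment 3: offset=7 data="daCOx" -> buffer=pLDpp??daCOxH
Fragment 4: offset=6 data="QlXs" -> buffer=pLDpp?QlXsOxH
Fragment 5: offset=5 data="ZU" -> buffer=pLDppZUlXsOxH

Answer: pLDppZUlXsOxH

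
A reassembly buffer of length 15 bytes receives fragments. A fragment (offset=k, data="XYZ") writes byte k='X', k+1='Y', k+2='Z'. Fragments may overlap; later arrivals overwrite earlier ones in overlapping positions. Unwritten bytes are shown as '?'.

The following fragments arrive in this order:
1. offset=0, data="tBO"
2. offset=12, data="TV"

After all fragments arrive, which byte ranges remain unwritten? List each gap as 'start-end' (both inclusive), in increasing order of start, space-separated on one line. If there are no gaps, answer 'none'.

Answer: 3-11 14-14

Derivation:
Fragment 1: offset=0 len=3
Fragment 2: offset=12 len=2
Gaps: 3-11 14-14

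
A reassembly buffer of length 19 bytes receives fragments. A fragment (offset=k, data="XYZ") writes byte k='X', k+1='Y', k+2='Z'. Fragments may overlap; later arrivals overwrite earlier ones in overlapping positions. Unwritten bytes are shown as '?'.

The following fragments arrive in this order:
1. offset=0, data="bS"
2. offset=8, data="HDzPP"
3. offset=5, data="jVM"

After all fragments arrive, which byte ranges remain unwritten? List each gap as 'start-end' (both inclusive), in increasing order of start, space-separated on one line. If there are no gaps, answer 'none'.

Fragment 1: offset=0 len=2
Fragment 2: offset=8 len=5
Fragment 3: offset=5 len=3
Gaps: 2-4 13-18

Answer: 2-4 13-18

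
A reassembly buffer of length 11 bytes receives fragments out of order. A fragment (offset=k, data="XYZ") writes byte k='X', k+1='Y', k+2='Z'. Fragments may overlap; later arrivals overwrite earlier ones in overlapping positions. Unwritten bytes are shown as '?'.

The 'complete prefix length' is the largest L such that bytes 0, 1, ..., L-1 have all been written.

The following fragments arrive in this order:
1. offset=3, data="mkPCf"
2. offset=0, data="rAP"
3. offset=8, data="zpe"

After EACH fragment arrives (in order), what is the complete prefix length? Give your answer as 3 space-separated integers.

Answer: 0 8 11

Derivation:
Fragment 1: offset=3 data="mkPCf" -> buffer=???mkPCf??? -> prefix_len=0
Fragment 2: offset=0 data="rAP" -> buffer=rAPmkPCf??? -> prefix_len=8
Fragment 3: offset=8 data="zpe" -> buffer=rAPmkPCfzpe -> prefix_len=11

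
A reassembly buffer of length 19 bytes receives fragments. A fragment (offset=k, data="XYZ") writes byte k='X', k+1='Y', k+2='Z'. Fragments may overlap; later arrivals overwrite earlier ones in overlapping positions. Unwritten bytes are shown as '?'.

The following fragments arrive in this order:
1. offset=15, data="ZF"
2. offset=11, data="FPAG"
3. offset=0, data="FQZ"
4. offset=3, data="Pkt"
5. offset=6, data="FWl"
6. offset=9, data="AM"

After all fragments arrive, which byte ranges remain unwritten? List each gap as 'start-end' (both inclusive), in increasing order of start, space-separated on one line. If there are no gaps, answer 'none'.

Fragment 1: offset=15 len=2
Fragment 2: offset=11 len=4
Fragment 3: offset=0 len=3
Fragment 4: offset=3 len=3
Fragment 5: offset=6 len=3
Fragment 6: offset=9 len=2
Gaps: 17-18

Answer: 17-18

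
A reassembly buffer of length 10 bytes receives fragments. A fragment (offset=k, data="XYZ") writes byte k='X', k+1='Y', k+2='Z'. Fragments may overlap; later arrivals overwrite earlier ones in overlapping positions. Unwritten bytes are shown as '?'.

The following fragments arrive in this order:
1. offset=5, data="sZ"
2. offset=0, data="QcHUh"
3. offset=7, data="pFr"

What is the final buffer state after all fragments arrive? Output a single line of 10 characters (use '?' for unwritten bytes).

Fragment 1: offset=5 data="sZ" -> buffer=?????sZ???
Fragment 2: offset=0 data="QcHUh" -> buffer=QcHUhsZ???
Fragment 3: offset=7 data="pFr" -> buffer=QcHUhsZpFr

Answer: QcHUhsZpFr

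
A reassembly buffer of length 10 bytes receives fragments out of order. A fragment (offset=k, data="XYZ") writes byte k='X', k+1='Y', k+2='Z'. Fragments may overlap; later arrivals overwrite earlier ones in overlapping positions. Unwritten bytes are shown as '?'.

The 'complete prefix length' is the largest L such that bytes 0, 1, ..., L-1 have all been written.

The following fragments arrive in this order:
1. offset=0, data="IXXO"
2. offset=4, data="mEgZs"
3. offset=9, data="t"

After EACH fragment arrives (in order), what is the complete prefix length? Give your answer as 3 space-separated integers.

Answer: 4 9 10

Derivation:
Fragment 1: offset=0 data="IXXO" -> buffer=IXXO?????? -> prefix_len=4
Fragment 2: offset=4 data="mEgZs" -> buffer=IXXOmEgZs? -> prefix_len=9
Fragment 3: offset=9 data="t" -> buffer=IXXOmEgZst -> prefix_len=10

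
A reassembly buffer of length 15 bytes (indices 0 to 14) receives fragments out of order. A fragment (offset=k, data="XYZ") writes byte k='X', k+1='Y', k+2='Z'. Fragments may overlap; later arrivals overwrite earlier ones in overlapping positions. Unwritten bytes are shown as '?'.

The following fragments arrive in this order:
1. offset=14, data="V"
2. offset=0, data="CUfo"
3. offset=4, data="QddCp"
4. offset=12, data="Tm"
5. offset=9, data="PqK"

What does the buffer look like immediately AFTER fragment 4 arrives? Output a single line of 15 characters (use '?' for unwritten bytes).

Fragment 1: offset=14 data="V" -> buffer=??????????????V
Fragment 2: offset=0 data="CUfo" -> buffer=CUfo??????????V
Fragment 3: offset=4 data="QddCp" -> buffer=CUfoQddCp?????V
Fragment 4: offset=12 data="Tm" -> buffer=CUfoQddCp???TmV

Answer: CUfoQddCp???TmV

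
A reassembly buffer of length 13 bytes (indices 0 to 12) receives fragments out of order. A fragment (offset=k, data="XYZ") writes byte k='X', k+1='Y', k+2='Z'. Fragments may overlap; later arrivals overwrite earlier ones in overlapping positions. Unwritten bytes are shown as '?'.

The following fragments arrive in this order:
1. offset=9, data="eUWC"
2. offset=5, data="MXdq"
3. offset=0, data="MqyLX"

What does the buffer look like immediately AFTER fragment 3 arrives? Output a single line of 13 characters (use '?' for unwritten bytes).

Answer: MqyLXMXdqeUWC

Derivation:
Fragment 1: offset=9 data="eUWC" -> buffer=?????????eUWC
Fragment 2: offset=5 data="MXdq" -> buffer=?????MXdqeUWC
Fragment 3: offset=0 data="MqyLX" -> buffer=MqyLXMXdqeUWC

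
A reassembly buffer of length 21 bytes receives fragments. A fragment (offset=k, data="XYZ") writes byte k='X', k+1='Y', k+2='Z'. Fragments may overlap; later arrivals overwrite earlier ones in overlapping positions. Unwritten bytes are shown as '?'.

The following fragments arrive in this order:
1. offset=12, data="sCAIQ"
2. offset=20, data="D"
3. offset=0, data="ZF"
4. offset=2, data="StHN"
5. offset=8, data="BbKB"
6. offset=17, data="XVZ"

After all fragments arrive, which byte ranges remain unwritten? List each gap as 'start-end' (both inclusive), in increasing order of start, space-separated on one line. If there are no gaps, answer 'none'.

Fragment 1: offset=12 len=5
Fragment 2: offset=20 len=1
Fragment 3: offset=0 len=2
Fragment 4: offset=2 len=4
Fragment 5: offset=8 len=4
Fragment 6: offset=17 len=3
Gaps: 6-7

Answer: 6-7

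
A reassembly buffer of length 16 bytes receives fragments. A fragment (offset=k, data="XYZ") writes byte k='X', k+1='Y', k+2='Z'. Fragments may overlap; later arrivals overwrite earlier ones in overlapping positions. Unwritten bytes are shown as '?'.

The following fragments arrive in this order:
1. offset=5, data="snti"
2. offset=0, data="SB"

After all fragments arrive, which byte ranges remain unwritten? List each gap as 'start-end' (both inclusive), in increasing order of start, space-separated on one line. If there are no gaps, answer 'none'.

Answer: 2-4 9-15

Derivation:
Fragment 1: offset=5 len=4
Fragment 2: offset=0 len=2
Gaps: 2-4 9-15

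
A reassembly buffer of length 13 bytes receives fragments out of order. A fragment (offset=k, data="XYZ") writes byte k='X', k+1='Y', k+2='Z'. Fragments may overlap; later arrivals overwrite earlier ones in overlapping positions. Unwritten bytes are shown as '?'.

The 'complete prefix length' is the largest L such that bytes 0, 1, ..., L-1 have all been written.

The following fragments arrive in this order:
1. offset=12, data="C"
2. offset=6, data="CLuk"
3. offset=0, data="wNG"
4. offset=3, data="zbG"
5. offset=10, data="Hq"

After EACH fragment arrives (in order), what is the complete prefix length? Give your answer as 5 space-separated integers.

Answer: 0 0 3 10 13

Derivation:
Fragment 1: offset=12 data="C" -> buffer=????????????C -> prefix_len=0
Fragment 2: offset=6 data="CLuk" -> buffer=??????CLuk??C -> prefix_len=0
Fragment 3: offset=0 data="wNG" -> buffer=wNG???CLuk??C -> prefix_len=3
Fragment 4: offset=3 data="zbG" -> buffer=wNGzbGCLuk??C -> prefix_len=10
Fragment 5: offset=10 data="Hq" -> buffer=wNGzbGCLukHqC -> prefix_len=13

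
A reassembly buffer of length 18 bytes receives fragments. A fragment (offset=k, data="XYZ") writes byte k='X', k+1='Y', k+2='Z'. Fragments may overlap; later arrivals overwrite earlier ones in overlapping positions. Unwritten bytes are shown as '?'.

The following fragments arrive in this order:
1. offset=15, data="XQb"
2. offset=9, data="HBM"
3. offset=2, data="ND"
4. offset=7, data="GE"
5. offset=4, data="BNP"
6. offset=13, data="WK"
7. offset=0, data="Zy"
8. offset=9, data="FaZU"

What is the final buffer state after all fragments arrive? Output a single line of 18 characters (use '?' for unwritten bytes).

Answer: ZyNDBNPGEFaZUWKXQb

Derivation:
Fragment 1: offset=15 data="XQb" -> buffer=???????????????XQb
Fragment 2: offset=9 data="HBM" -> buffer=?????????HBM???XQb
Fragment 3: offset=2 data="ND" -> buffer=??ND?????HBM???XQb
Fragment 4: offset=7 data="GE" -> buffer=??ND???GEHBM???XQb
Fragment 5: offset=4 data="BNP" -> buffer=??NDBNPGEHBM???XQb
Fragment 6: offset=13 data="WK" -> buffer=??NDBNPGEHBM?WKXQb
Fragment 7: offset=0 data="Zy" -> buffer=ZyNDBNPGEHBM?WKXQb
Fragment 8: offset=9 data="FaZU" -> buffer=ZyNDBNPGEFaZUWKXQb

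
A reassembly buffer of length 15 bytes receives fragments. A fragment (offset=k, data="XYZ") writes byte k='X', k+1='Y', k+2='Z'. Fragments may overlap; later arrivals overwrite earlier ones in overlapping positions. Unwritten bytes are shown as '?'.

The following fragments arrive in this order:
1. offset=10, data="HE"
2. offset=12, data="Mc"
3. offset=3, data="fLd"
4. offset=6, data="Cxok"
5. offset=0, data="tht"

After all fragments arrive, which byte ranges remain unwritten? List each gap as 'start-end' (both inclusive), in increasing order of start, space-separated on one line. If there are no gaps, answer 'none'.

Fragment 1: offset=10 len=2
Fragment 2: offset=12 len=2
Fragment 3: offset=3 len=3
Fragment 4: offset=6 len=4
Fragment 5: offset=0 len=3
Gaps: 14-14

Answer: 14-14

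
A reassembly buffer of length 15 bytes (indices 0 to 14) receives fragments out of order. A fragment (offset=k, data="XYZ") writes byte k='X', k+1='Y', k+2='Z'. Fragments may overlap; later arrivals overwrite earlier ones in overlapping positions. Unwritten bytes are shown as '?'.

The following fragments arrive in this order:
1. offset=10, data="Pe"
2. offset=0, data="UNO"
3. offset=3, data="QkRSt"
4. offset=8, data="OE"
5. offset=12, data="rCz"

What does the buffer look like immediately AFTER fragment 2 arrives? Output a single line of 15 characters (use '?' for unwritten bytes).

Answer: UNO???????Pe???

Derivation:
Fragment 1: offset=10 data="Pe" -> buffer=??????????Pe???
Fragment 2: offset=0 data="UNO" -> buffer=UNO???????Pe???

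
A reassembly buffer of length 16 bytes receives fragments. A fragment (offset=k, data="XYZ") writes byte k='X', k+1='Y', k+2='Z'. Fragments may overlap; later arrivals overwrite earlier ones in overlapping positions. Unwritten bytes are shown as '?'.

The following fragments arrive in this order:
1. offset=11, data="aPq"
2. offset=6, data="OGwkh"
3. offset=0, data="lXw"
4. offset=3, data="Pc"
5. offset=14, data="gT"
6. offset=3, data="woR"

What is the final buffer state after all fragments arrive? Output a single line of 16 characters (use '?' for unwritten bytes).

Fragment 1: offset=11 data="aPq" -> buffer=???????????aPq??
Fragment 2: offset=6 data="OGwkh" -> buffer=??????OGwkhaPq??
Fragment 3: offset=0 data="lXw" -> buffer=lXw???OGwkhaPq??
Fragment 4: offset=3 data="Pc" -> buffer=lXwPc?OGwkhaPq??
Fragment 5: offset=14 data="gT" -> buffer=lXwPc?OGwkhaPqgT
Fragment 6: offset=3 data="woR" -> buffer=lXwwoROGwkhaPqgT

Answer: lXwwoROGwkhaPqgT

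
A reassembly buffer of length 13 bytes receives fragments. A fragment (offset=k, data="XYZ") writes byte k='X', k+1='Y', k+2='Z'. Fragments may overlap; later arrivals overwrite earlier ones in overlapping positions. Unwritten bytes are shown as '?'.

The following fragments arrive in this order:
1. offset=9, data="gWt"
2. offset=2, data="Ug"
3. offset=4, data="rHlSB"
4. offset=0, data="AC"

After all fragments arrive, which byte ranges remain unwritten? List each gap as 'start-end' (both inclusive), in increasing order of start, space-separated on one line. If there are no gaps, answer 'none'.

Answer: 12-12

Derivation:
Fragment 1: offset=9 len=3
Fragment 2: offset=2 len=2
Fragment 3: offset=4 len=5
Fragment 4: offset=0 len=2
Gaps: 12-12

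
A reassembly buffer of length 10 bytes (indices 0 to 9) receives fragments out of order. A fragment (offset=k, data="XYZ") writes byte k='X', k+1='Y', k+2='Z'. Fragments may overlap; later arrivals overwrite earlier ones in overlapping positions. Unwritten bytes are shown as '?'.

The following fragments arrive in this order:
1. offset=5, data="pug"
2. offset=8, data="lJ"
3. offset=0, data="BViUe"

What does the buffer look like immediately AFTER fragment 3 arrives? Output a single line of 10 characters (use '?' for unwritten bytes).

Fragment 1: offset=5 data="pug" -> buffer=?????pug??
Fragment 2: offset=8 data="lJ" -> buffer=?????puglJ
Fragment 3: offset=0 data="BViUe" -> buffer=BViUepuglJ

Answer: BViUepuglJ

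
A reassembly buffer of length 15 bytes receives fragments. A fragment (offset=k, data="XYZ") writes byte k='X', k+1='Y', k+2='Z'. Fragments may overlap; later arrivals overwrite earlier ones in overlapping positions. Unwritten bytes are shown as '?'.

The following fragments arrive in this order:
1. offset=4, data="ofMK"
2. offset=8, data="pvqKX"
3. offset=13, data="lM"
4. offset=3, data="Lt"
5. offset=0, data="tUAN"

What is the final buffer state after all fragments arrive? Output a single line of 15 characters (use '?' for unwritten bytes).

Answer: tUANtfMKpvqKXlM

Derivation:
Fragment 1: offset=4 data="ofMK" -> buffer=????ofMK???????
Fragment 2: offset=8 data="pvqKX" -> buffer=????ofMKpvqKX??
Fragment 3: offset=13 data="lM" -> buffer=????ofMKpvqKXlM
Fragment 4: offset=3 data="Lt" -> buffer=???LtfMKpvqKXlM
Fragment 5: offset=0 data="tUAN" -> buffer=tUANtfMKpvqKXlM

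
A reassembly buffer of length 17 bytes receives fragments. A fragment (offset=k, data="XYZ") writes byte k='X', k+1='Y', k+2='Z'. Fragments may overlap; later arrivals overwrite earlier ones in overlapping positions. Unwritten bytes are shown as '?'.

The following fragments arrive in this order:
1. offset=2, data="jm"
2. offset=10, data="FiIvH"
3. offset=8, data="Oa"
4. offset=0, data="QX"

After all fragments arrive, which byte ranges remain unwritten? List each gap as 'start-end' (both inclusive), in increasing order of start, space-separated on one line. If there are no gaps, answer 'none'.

Fragment 1: offset=2 len=2
Fragment 2: offset=10 len=5
Fragment 3: offset=8 len=2
Fragment 4: offset=0 len=2
Gaps: 4-7 15-16

Answer: 4-7 15-16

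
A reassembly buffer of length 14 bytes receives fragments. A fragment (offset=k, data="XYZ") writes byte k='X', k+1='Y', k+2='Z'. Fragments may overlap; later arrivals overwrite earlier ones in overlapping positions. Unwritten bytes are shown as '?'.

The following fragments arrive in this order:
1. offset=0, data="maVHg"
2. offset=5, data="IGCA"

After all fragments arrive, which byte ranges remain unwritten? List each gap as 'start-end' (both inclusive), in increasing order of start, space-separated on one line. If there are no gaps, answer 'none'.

Answer: 9-13

Derivation:
Fragment 1: offset=0 len=5
Fragment 2: offset=5 len=4
Gaps: 9-13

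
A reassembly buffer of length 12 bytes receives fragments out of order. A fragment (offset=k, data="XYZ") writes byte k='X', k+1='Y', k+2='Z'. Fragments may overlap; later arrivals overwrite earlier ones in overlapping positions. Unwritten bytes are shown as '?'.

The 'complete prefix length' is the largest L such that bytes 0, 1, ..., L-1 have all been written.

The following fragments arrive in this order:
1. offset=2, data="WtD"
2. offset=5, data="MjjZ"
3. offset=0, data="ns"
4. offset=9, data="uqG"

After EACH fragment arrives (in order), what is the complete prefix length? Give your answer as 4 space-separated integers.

Answer: 0 0 9 12

Derivation:
Fragment 1: offset=2 data="WtD" -> buffer=??WtD??????? -> prefix_len=0
Fragment 2: offset=5 data="MjjZ" -> buffer=??WtDMjjZ??? -> prefix_len=0
Fragment 3: offset=0 data="ns" -> buffer=nsWtDMjjZ??? -> prefix_len=9
Fragment 4: offset=9 data="uqG" -> buffer=nsWtDMjjZuqG -> prefix_len=12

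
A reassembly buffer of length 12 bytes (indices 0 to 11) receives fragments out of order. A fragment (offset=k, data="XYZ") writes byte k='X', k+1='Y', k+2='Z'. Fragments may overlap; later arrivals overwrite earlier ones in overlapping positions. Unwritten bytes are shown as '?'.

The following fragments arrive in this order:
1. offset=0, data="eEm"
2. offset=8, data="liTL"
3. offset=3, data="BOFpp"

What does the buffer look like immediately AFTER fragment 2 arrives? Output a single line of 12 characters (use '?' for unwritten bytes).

Answer: eEm?????liTL

Derivation:
Fragment 1: offset=0 data="eEm" -> buffer=eEm?????????
Fragment 2: offset=8 data="liTL" -> buffer=eEm?????liTL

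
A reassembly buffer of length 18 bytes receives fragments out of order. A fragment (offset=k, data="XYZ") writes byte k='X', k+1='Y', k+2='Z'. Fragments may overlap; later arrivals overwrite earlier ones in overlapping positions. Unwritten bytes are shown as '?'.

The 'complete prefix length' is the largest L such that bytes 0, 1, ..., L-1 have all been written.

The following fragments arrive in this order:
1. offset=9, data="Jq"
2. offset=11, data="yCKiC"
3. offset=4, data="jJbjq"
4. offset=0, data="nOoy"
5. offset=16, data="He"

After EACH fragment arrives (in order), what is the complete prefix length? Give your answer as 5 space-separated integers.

Answer: 0 0 0 16 18

Derivation:
Fragment 1: offset=9 data="Jq" -> buffer=?????????Jq??????? -> prefix_len=0
Fragment 2: offset=11 data="yCKiC" -> buffer=?????????JqyCKiC?? -> prefix_len=0
Fragment 3: offset=4 data="jJbjq" -> buffer=????jJbjqJqyCKiC?? -> prefix_len=0
Fragment 4: offset=0 data="nOoy" -> buffer=nOoyjJbjqJqyCKiC?? -> prefix_len=16
Fragment 5: offset=16 data="He" -> buffer=nOoyjJbjqJqyCKiCHe -> prefix_len=18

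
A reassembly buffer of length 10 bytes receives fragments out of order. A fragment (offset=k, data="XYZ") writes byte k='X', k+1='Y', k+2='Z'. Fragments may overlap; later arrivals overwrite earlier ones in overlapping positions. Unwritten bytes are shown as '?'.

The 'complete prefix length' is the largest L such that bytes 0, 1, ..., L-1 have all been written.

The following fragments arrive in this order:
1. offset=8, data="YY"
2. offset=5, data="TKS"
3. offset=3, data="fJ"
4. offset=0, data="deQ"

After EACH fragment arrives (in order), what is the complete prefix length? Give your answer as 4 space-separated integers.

Fragment 1: offset=8 data="YY" -> buffer=????????YY -> prefix_len=0
Fragment 2: offset=5 data="TKS" -> buffer=?????TKSYY -> prefix_len=0
Fragment 3: offset=3 data="fJ" -> buffer=???fJTKSYY -> prefix_len=0
Fragment 4: offset=0 data="deQ" -> buffer=deQfJTKSYY -> prefix_len=10

Answer: 0 0 0 10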